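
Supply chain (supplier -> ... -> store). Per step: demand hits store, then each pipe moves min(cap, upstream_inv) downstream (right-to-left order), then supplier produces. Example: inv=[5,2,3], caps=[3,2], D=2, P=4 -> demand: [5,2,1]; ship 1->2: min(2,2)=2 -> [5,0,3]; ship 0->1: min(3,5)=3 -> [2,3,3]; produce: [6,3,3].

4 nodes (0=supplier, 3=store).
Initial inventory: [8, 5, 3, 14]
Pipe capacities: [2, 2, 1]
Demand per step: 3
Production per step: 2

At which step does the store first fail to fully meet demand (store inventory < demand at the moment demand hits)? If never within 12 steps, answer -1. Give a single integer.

Step 1: demand=3,sold=3 ship[2->3]=1 ship[1->2]=2 ship[0->1]=2 prod=2 -> [8 5 4 12]
Step 2: demand=3,sold=3 ship[2->3]=1 ship[1->2]=2 ship[0->1]=2 prod=2 -> [8 5 5 10]
Step 3: demand=3,sold=3 ship[2->3]=1 ship[1->2]=2 ship[0->1]=2 prod=2 -> [8 5 6 8]
Step 4: demand=3,sold=3 ship[2->3]=1 ship[1->2]=2 ship[0->1]=2 prod=2 -> [8 5 7 6]
Step 5: demand=3,sold=3 ship[2->3]=1 ship[1->2]=2 ship[0->1]=2 prod=2 -> [8 5 8 4]
Step 6: demand=3,sold=3 ship[2->3]=1 ship[1->2]=2 ship[0->1]=2 prod=2 -> [8 5 9 2]
Step 7: demand=3,sold=2 ship[2->3]=1 ship[1->2]=2 ship[0->1]=2 prod=2 -> [8 5 10 1]
Step 8: demand=3,sold=1 ship[2->3]=1 ship[1->2]=2 ship[0->1]=2 prod=2 -> [8 5 11 1]
Step 9: demand=3,sold=1 ship[2->3]=1 ship[1->2]=2 ship[0->1]=2 prod=2 -> [8 5 12 1]
Step 10: demand=3,sold=1 ship[2->3]=1 ship[1->2]=2 ship[0->1]=2 prod=2 -> [8 5 13 1]
Step 11: demand=3,sold=1 ship[2->3]=1 ship[1->2]=2 ship[0->1]=2 prod=2 -> [8 5 14 1]
Step 12: demand=3,sold=1 ship[2->3]=1 ship[1->2]=2 ship[0->1]=2 prod=2 -> [8 5 15 1]
First stockout at step 7

7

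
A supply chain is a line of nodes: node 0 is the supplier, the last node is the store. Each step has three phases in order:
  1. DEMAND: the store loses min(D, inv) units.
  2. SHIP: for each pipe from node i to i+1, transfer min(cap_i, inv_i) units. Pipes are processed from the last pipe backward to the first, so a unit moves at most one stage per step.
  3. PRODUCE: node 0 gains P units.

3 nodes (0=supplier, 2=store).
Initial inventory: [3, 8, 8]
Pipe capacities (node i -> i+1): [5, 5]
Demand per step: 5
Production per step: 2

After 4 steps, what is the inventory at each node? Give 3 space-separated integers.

Step 1: demand=5,sold=5 ship[1->2]=5 ship[0->1]=3 prod=2 -> inv=[2 6 8]
Step 2: demand=5,sold=5 ship[1->2]=5 ship[0->1]=2 prod=2 -> inv=[2 3 8]
Step 3: demand=5,sold=5 ship[1->2]=3 ship[0->1]=2 prod=2 -> inv=[2 2 6]
Step 4: demand=5,sold=5 ship[1->2]=2 ship[0->1]=2 prod=2 -> inv=[2 2 3]

2 2 3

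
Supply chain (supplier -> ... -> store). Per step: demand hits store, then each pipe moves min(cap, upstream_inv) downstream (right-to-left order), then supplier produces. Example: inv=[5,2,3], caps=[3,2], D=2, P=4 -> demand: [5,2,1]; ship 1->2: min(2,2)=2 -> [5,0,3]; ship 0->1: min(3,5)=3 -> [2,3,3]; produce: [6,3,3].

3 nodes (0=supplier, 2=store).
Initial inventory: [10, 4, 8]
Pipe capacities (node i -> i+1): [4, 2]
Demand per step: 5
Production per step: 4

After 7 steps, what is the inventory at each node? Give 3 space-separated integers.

Step 1: demand=5,sold=5 ship[1->2]=2 ship[0->1]=4 prod=4 -> inv=[10 6 5]
Step 2: demand=5,sold=5 ship[1->2]=2 ship[0->1]=4 prod=4 -> inv=[10 8 2]
Step 3: demand=5,sold=2 ship[1->2]=2 ship[0->1]=4 prod=4 -> inv=[10 10 2]
Step 4: demand=5,sold=2 ship[1->2]=2 ship[0->1]=4 prod=4 -> inv=[10 12 2]
Step 5: demand=5,sold=2 ship[1->2]=2 ship[0->1]=4 prod=4 -> inv=[10 14 2]
Step 6: demand=5,sold=2 ship[1->2]=2 ship[0->1]=4 prod=4 -> inv=[10 16 2]
Step 7: demand=5,sold=2 ship[1->2]=2 ship[0->1]=4 prod=4 -> inv=[10 18 2]

10 18 2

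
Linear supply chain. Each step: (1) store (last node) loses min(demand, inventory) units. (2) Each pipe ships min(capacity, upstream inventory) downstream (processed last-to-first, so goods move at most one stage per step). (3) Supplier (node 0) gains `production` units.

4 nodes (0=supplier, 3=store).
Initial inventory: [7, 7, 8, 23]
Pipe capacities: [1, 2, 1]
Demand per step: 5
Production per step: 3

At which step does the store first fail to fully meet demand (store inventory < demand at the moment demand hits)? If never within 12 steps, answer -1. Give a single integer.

Step 1: demand=5,sold=5 ship[2->3]=1 ship[1->2]=2 ship[0->1]=1 prod=3 -> [9 6 9 19]
Step 2: demand=5,sold=5 ship[2->3]=1 ship[1->2]=2 ship[0->1]=1 prod=3 -> [11 5 10 15]
Step 3: demand=5,sold=5 ship[2->3]=1 ship[1->2]=2 ship[0->1]=1 prod=3 -> [13 4 11 11]
Step 4: demand=5,sold=5 ship[2->3]=1 ship[1->2]=2 ship[0->1]=1 prod=3 -> [15 3 12 7]
Step 5: demand=5,sold=5 ship[2->3]=1 ship[1->2]=2 ship[0->1]=1 prod=3 -> [17 2 13 3]
Step 6: demand=5,sold=3 ship[2->3]=1 ship[1->2]=2 ship[0->1]=1 prod=3 -> [19 1 14 1]
Step 7: demand=5,sold=1 ship[2->3]=1 ship[1->2]=1 ship[0->1]=1 prod=3 -> [21 1 14 1]
Step 8: demand=5,sold=1 ship[2->3]=1 ship[1->2]=1 ship[0->1]=1 prod=3 -> [23 1 14 1]
Step 9: demand=5,sold=1 ship[2->3]=1 ship[1->2]=1 ship[0->1]=1 prod=3 -> [25 1 14 1]
Step 10: demand=5,sold=1 ship[2->3]=1 ship[1->2]=1 ship[0->1]=1 prod=3 -> [27 1 14 1]
Step 11: demand=5,sold=1 ship[2->3]=1 ship[1->2]=1 ship[0->1]=1 prod=3 -> [29 1 14 1]
Step 12: demand=5,sold=1 ship[2->3]=1 ship[1->2]=1 ship[0->1]=1 prod=3 -> [31 1 14 1]
First stockout at step 6

6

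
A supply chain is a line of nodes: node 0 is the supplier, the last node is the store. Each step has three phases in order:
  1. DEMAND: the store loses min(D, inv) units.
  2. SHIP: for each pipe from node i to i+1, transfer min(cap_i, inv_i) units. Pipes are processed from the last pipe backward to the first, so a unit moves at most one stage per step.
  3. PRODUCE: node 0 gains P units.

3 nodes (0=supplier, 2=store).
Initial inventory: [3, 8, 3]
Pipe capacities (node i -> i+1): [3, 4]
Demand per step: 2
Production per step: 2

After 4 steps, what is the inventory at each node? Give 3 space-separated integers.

Step 1: demand=2,sold=2 ship[1->2]=4 ship[0->1]=3 prod=2 -> inv=[2 7 5]
Step 2: demand=2,sold=2 ship[1->2]=4 ship[0->1]=2 prod=2 -> inv=[2 5 7]
Step 3: demand=2,sold=2 ship[1->2]=4 ship[0->1]=2 prod=2 -> inv=[2 3 9]
Step 4: demand=2,sold=2 ship[1->2]=3 ship[0->1]=2 prod=2 -> inv=[2 2 10]

2 2 10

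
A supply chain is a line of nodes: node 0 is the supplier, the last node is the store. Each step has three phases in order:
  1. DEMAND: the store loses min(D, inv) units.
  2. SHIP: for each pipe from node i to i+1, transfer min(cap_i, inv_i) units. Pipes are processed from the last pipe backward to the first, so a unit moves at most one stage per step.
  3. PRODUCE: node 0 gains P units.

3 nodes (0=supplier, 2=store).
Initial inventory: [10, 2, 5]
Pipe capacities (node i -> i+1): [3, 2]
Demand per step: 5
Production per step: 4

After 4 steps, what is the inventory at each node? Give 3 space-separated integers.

Step 1: demand=5,sold=5 ship[1->2]=2 ship[0->1]=3 prod=4 -> inv=[11 3 2]
Step 2: demand=5,sold=2 ship[1->2]=2 ship[0->1]=3 prod=4 -> inv=[12 4 2]
Step 3: demand=5,sold=2 ship[1->2]=2 ship[0->1]=3 prod=4 -> inv=[13 5 2]
Step 4: demand=5,sold=2 ship[1->2]=2 ship[0->1]=3 prod=4 -> inv=[14 6 2]

14 6 2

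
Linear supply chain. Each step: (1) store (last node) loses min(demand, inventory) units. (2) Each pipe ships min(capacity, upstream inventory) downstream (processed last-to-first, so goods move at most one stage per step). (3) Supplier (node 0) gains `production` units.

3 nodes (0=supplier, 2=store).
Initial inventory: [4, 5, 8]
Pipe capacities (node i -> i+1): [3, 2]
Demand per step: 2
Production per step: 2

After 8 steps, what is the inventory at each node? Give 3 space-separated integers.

Step 1: demand=2,sold=2 ship[1->2]=2 ship[0->1]=3 prod=2 -> inv=[3 6 8]
Step 2: demand=2,sold=2 ship[1->2]=2 ship[0->1]=3 prod=2 -> inv=[2 7 8]
Step 3: demand=2,sold=2 ship[1->2]=2 ship[0->1]=2 prod=2 -> inv=[2 7 8]
Step 4: demand=2,sold=2 ship[1->2]=2 ship[0->1]=2 prod=2 -> inv=[2 7 8]
Step 5: demand=2,sold=2 ship[1->2]=2 ship[0->1]=2 prod=2 -> inv=[2 7 8]
Step 6: demand=2,sold=2 ship[1->2]=2 ship[0->1]=2 prod=2 -> inv=[2 7 8]
Step 7: demand=2,sold=2 ship[1->2]=2 ship[0->1]=2 prod=2 -> inv=[2 7 8]
Step 8: demand=2,sold=2 ship[1->2]=2 ship[0->1]=2 prod=2 -> inv=[2 7 8]

2 7 8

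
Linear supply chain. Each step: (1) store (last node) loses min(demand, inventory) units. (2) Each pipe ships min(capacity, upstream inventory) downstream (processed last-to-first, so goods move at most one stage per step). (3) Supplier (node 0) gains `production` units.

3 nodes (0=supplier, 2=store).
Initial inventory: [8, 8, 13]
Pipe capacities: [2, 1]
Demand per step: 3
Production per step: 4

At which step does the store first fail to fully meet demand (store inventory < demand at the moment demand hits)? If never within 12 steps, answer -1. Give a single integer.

Step 1: demand=3,sold=3 ship[1->2]=1 ship[0->1]=2 prod=4 -> [10 9 11]
Step 2: demand=3,sold=3 ship[1->2]=1 ship[0->1]=2 prod=4 -> [12 10 9]
Step 3: demand=3,sold=3 ship[1->2]=1 ship[0->1]=2 prod=4 -> [14 11 7]
Step 4: demand=3,sold=3 ship[1->2]=1 ship[0->1]=2 prod=4 -> [16 12 5]
Step 5: demand=3,sold=3 ship[1->2]=1 ship[0->1]=2 prod=4 -> [18 13 3]
Step 6: demand=3,sold=3 ship[1->2]=1 ship[0->1]=2 prod=4 -> [20 14 1]
Step 7: demand=3,sold=1 ship[1->2]=1 ship[0->1]=2 prod=4 -> [22 15 1]
Step 8: demand=3,sold=1 ship[1->2]=1 ship[0->1]=2 prod=4 -> [24 16 1]
Step 9: demand=3,sold=1 ship[1->2]=1 ship[0->1]=2 prod=4 -> [26 17 1]
Step 10: demand=3,sold=1 ship[1->2]=1 ship[0->1]=2 prod=4 -> [28 18 1]
Step 11: demand=3,sold=1 ship[1->2]=1 ship[0->1]=2 prod=4 -> [30 19 1]
Step 12: demand=3,sold=1 ship[1->2]=1 ship[0->1]=2 prod=4 -> [32 20 1]
First stockout at step 7

7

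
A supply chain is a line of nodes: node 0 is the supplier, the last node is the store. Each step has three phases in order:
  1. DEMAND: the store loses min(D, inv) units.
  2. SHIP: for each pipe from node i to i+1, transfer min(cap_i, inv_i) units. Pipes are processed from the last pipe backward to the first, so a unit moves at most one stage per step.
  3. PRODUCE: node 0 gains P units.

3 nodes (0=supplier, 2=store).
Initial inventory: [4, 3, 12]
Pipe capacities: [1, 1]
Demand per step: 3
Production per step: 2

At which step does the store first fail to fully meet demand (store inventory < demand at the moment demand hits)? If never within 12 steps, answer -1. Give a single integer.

Step 1: demand=3,sold=3 ship[1->2]=1 ship[0->1]=1 prod=2 -> [5 3 10]
Step 2: demand=3,sold=3 ship[1->2]=1 ship[0->1]=1 prod=2 -> [6 3 8]
Step 3: demand=3,sold=3 ship[1->2]=1 ship[0->1]=1 prod=2 -> [7 3 6]
Step 4: demand=3,sold=3 ship[1->2]=1 ship[0->1]=1 prod=2 -> [8 3 4]
Step 5: demand=3,sold=3 ship[1->2]=1 ship[0->1]=1 prod=2 -> [9 3 2]
Step 6: demand=3,sold=2 ship[1->2]=1 ship[0->1]=1 prod=2 -> [10 3 1]
Step 7: demand=3,sold=1 ship[1->2]=1 ship[0->1]=1 prod=2 -> [11 3 1]
Step 8: demand=3,sold=1 ship[1->2]=1 ship[0->1]=1 prod=2 -> [12 3 1]
Step 9: demand=3,sold=1 ship[1->2]=1 ship[0->1]=1 prod=2 -> [13 3 1]
Step 10: demand=3,sold=1 ship[1->2]=1 ship[0->1]=1 prod=2 -> [14 3 1]
Step 11: demand=3,sold=1 ship[1->2]=1 ship[0->1]=1 prod=2 -> [15 3 1]
Step 12: demand=3,sold=1 ship[1->2]=1 ship[0->1]=1 prod=2 -> [16 3 1]
First stockout at step 6

6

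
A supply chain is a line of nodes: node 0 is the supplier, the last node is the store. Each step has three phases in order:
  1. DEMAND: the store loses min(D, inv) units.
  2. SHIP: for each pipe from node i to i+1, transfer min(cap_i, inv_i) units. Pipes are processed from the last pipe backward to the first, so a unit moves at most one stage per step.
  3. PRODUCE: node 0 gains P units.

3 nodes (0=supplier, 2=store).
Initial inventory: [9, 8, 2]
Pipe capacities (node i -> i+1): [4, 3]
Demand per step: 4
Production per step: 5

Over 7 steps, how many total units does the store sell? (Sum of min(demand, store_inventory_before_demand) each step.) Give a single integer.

Answer: 20

Derivation:
Step 1: sold=2 (running total=2) -> [10 9 3]
Step 2: sold=3 (running total=5) -> [11 10 3]
Step 3: sold=3 (running total=8) -> [12 11 3]
Step 4: sold=3 (running total=11) -> [13 12 3]
Step 5: sold=3 (running total=14) -> [14 13 3]
Step 6: sold=3 (running total=17) -> [15 14 3]
Step 7: sold=3 (running total=20) -> [16 15 3]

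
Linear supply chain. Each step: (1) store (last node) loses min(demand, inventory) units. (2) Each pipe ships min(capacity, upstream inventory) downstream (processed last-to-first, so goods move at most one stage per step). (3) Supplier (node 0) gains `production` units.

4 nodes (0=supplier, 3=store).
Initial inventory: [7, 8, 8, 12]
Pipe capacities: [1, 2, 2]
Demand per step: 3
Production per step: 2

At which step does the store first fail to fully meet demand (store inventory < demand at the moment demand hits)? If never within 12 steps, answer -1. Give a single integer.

Step 1: demand=3,sold=3 ship[2->3]=2 ship[1->2]=2 ship[0->1]=1 prod=2 -> [8 7 8 11]
Step 2: demand=3,sold=3 ship[2->3]=2 ship[1->2]=2 ship[0->1]=1 prod=2 -> [9 6 8 10]
Step 3: demand=3,sold=3 ship[2->3]=2 ship[1->2]=2 ship[0->1]=1 prod=2 -> [10 5 8 9]
Step 4: demand=3,sold=3 ship[2->3]=2 ship[1->2]=2 ship[0->1]=1 prod=2 -> [11 4 8 8]
Step 5: demand=3,sold=3 ship[2->3]=2 ship[1->2]=2 ship[0->1]=1 prod=2 -> [12 3 8 7]
Step 6: demand=3,sold=3 ship[2->3]=2 ship[1->2]=2 ship[0->1]=1 prod=2 -> [13 2 8 6]
Step 7: demand=3,sold=3 ship[2->3]=2 ship[1->2]=2 ship[0->1]=1 prod=2 -> [14 1 8 5]
Step 8: demand=3,sold=3 ship[2->3]=2 ship[1->2]=1 ship[0->1]=1 prod=2 -> [15 1 7 4]
Step 9: demand=3,sold=3 ship[2->3]=2 ship[1->2]=1 ship[0->1]=1 prod=2 -> [16 1 6 3]
Step 10: demand=3,sold=3 ship[2->3]=2 ship[1->2]=1 ship[0->1]=1 prod=2 -> [17 1 5 2]
Step 11: demand=3,sold=2 ship[2->3]=2 ship[1->2]=1 ship[0->1]=1 prod=2 -> [18 1 4 2]
Step 12: demand=3,sold=2 ship[2->3]=2 ship[1->2]=1 ship[0->1]=1 prod=2 -> [19 1 3 2]
First stockout at step 11

11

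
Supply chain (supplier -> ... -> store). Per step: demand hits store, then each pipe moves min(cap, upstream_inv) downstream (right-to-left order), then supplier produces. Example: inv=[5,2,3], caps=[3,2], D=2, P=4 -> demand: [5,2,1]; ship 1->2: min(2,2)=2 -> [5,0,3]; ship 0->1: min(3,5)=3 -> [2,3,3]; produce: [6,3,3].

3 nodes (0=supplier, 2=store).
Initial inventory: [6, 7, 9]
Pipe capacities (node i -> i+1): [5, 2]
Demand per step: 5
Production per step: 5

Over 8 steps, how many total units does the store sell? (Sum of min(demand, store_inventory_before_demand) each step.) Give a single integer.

Answer: 23

Derivation:
Step 1: sold=5 (running total=5) -> [6 10 6]
Step 2: sold=5 (running total=10) -> [6 13 3]
Step 3: sold=3 (running total=13) -> [6 16 2]
Step 4: sold=2 (running total=15) -> [6 19 2]
Step 5: sold=2 (running total=17) -> [6 22 2]
Step 6: sold=2 (running total=19) -> [6 25 2]
Step 7: sold=2 (running total=21) -> [6 28 2]
Step 8: sold=2 (running total=23) -> [6 31 2]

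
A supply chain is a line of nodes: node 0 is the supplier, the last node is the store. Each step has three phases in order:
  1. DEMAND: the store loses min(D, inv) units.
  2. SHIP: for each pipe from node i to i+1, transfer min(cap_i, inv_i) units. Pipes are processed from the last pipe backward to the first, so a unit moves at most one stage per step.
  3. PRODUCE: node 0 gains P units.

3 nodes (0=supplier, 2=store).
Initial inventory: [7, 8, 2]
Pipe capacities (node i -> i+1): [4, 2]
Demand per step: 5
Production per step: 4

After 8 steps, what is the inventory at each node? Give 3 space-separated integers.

Step 1: demand=5,sold=2 ship[1->2]=2 ship[0->1]=4 prod=4 -> inv=[7 10 2]
Step 2: demand=5,sold=2 ship[1->2]=2 ship[0->1]=4 prod=4 -> inv=[7 12 2]
Step 3: demand=5,sold=2 ship[1->2]=2 ship[0->1]=4 prod=4 -> inv=[7 14 2]
Step 4: demand=5,sold=2 ship[1->2]=2 ship[0->1]=4 prod=4 -> inv=[7 16 2]
Step 5: demand=5,sold=2 ship[1->2]=2 ship[0->1]=4 prod=4 -> inv=[7 18 2]
Step 6: demand=5,sold=2 ship[1->2]=2 ship[0->1]=4 prod=4 -> inv=[7 20 2]
Step 7: demand=5,sold=2 ship[1->2]=2 ship[0->1]=4 prod=4 -> inv=[7 22 2]
Step 8: demand=5,sold=2 ship[1->2]=2 ship[0->1]=4 prod=4 -> inv=[7 24 2]

7 24 2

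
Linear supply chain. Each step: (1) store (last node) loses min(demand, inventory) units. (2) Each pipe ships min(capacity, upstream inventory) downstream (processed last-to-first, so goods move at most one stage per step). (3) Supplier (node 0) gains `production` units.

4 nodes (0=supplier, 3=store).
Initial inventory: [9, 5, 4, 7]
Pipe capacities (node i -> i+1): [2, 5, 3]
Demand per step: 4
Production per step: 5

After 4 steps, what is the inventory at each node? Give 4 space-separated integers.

Step 1: demand=4,sold=4 ship[2->3]=3 ship[1->2]=5 ship[0->1]=2 prod=5 -> inv=[12 2 6 6]
Step 2: demand=4,sold=4 ship[2->3]=3 ship[1->2]=2 ship[0->1]=2 prod=5 -> inv=[15 2 5 5]
Step 3: demand=4,sold=4 ship[2->3]=3 ship[1->2]=2 ship[0->1]=2 prod=5 -> inv=[18 2 4 4]
Step 4: demand=4,sold=4 ship[2->3]=3 ship[1->2]=2 ship[0->1]=2 prod=5 -> inv=[21 2 3 3]

21 2 3 3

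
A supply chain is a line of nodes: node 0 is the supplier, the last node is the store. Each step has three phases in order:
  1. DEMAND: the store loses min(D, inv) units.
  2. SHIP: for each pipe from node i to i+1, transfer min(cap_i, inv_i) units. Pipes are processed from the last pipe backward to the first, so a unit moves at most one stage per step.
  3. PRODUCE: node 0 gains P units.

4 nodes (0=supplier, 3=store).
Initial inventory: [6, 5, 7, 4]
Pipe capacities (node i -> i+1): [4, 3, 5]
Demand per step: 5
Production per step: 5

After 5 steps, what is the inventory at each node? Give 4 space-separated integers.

Step 1: demand=5,sold=4 ship[2->3]=5 ship[1->2]=3 ship[0->1]=4 prod=5 -> inv=[7 6 5 5]
Step 2: demand=5,sold=5 ship[2->3]=5 ship[1->2]=3 ship[0->1]=4 prod=5 -> inv=[8 7 3 5]
Step 3: demand=5,sold=5 ship[2->3]=3 ship[1->2]=3 ship[0->1]=4 prod=5 -> inv=[9 8 3 3]
Step 4: demand=5,sold=3 ship[2->3]=3 ship[1->2]=3 ship[0->1]=4 prod=5 -> inv=[10 9 3 3]
Step 5: demand=5,sold=3 ship[2->3]=3 ship[1->2]=3 ship[0->1]=4 prod=5 -> inv=[11 10 3 3]

11 10 3 3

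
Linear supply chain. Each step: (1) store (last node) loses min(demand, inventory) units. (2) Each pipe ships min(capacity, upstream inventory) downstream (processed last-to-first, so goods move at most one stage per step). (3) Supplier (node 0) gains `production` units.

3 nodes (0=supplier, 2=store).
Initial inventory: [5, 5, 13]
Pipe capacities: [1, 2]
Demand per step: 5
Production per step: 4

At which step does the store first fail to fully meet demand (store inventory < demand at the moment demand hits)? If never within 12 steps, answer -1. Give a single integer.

Step 1: demand=5,sold=5 ship[1->2]=2 ship[0->1]=1 prod=4 -> [8 4 10]
Step 2: demand=5,sold=5 ship[1->2]=2 ship[0->1]=1 prod=4 -> [11 3 7]
Step 3: demand=5,sold=5 ship[1->2]=2 ship[0->1]=1 prod=4 -> [14 2 4]
Step 4: demand=5,sold=4 ship[1->2]=2 ship[0->1]=1 prod=4 -> [17 1 2]
Step 5: demand=5,sold=2 ship[1->2]=1 ship[0->1]=1 prod=4 -> [20 1 1]
Step 6: demand=5,sold=1 ship[1->2]=1 ship[0->1]=1 prod=4 -> [23 1 1]
Step 7: demand=5,sold=1 ship[1->2]=1 ship[0->1]=1 prod=4 -> [26 1 1]
Step 8: demand=5,sold=1 ship[1->2]=1 ship[0->1]=1 prod=4 -> [29 1 1]
Step 9: demand=5,sold=1 ship[1->2]=1 ship[0->1]=1 prod=4 -> [32 1 1]
Step 10: demand=5,sold=1 ship[1->2]=1 ship[0->1]=1 prod=4 -> [35 1 1]
Step 11: demand=5,sold=1 ship[1->2]=1 ship[0->1]=1 prod=4 -> [38 1 1]
Step 12: demand=5,sold=1 ship[1->2]=1 ship[0->1]=1 prod=4 -> [41 1 1]
First stockout at step 4

4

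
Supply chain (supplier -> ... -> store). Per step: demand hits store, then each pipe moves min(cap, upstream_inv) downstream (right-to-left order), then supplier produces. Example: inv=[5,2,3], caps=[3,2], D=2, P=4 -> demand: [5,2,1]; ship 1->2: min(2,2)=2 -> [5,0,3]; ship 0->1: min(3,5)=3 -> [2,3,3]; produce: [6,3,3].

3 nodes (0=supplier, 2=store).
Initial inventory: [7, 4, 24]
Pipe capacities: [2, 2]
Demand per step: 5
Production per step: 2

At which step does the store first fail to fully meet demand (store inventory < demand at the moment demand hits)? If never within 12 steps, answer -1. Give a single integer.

Step 1: demand=5,sold=5 ship[1->2]=2 ship[0->1]=2 prod=2 -> [7 4 21]
Step 2: demand=5,sold=5 ship[1->2]=2 ship[0->1]=2 prod=2 -> [7 4 18]
Step 3: demand=5,sold=5 ship[1->2]=2 ship[0->1]=2 prod=2 -> [7 4 15]
Step 4: demand=5,sold=5 ship[1->2]=2 ship[0->1]=2 prod=2 -> [7 4 12]
Step 5: demand=5,sold=5 ship[1->2]=2 ship[0->1]=2 prod=2 -> [7 4 9]
Step 6: demand=5,sold=5 ship[1->2]=2 ship[0->1]=2 prod=2 -> [7 4 6]
Step 7: demand=5,sold=5 ship[1->2]=2 ship[0->1]=2 prod=2 -> [7 4 3]
Step 8: demand=5,sold=3 ship[1->2]=2 ship[0->1]=2 prod=2 -> [7 4 2]
Step 9: demand=5,sold=2 ship[1->2]=2 ship[0->1]=2 prod=2 -> [7 4 2]
Step 10: demand=5,sold=2 ship[1->2]=2 ship[0->1]=2 prod=2 -> [7 4 2]
Step 11: demand=5,sold=2 ship[1->2]=2 ship[0->1]=2 prod=2 -> [7 4 2]
Step 12: demand=5,sold=2 ship[1->2]=2 ship[0->1]=2 prod=2 -> [7 4 2]
First stockout at step 8

8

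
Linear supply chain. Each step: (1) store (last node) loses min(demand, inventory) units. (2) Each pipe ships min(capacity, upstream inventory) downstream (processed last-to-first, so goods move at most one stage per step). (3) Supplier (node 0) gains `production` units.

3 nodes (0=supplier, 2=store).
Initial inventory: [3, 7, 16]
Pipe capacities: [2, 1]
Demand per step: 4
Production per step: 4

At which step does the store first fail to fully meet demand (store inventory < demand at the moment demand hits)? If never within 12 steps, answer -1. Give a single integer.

Step 1: demand=4,sold=4 ship[1->2]=1 ship[0->1]=2 prod=4 -> [5 8 13]
Step 2: demand=4,sold=4 ship[1->2]=1 ship[0->1]=2 prod=4 -> [7 9 10]
Step 3: demand=4,sold=4 ship[1->2]=1 ship[0->1]=2 prod=4 -> [9 10 7]
Step 4: demand=4,sold=4 ship[1->2]=1 ship[0->1]=2 prod=4 -> [11 11 4]
Step 5: demand=4,sold=4 ship[1->2]=1 ship[0->1]=2 prod=4 -> [13 12 1]
Step 6: demand=4,sold=1 ship[1->2]=1 ship[0->1]=2 prod=4 -> [15 13 1]
Step 7: demand=4,sold=1 ship[1->2]=1 ship[0->1]=2 prod=4 -> [17 14 1]
Step 8: demand=4,sold=1 ship[1->2]=1 ship[0->1]=2 prod=4 -> [19 15 1]
Step 9: demand=4,sold=1 ship[1->2]=1 ship[0->1]=2 prod=4 -> [21 16 1]
Step 10: demand=4,sold=1 ship[1->2]=1 ship[0->1]=2 prod=4 -> [23 17 1]
Step 11: demand=4,sold=1 ship[1->2]=1 ship[0->1]=2 prod=4 -> [25 18 1]
Step 12: demand=4,sold=1 ship[1->2]=1 ship[0->1]=2 prod=4 -> [27 19 1]
First stockout at step 6

6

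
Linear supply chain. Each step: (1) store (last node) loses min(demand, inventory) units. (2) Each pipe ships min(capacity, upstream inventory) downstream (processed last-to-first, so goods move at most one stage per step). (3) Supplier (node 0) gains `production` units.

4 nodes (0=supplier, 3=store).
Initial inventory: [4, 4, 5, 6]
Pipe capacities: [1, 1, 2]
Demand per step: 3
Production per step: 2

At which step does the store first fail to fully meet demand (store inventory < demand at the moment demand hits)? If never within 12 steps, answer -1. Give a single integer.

Step 1: demand=3,sold=3 ship[2->3]=2 ship[1->2]=1 ship[0->1]=1 prod=2 -> [5 4 4 5]
Step 2: demand=3,sold=3 ship[2->3]=2 ship[1->2]=1 ship[0->1]=1 prod=2 -> [6 4 3 4]
Step 3: demand=3,sold=3 ship[2->3]=2 ship[1->2]=1 ship[0->1]=1 prod=2 -> [7 4 2 3]
Step 4: demand=3,sold=3 ship[2->3]=2 ship[1->2]=1 ship[0->1]=1 prod=2 -> [8 4 1 2]
Step 5: demand=3,sold=2 ship[2->3]=1 ship[1->2]=1 ship[0->1]=1 prod=2 -> [9 4 1 1]
Step 6: demand=3,sold=1 ship[2->3]=1 ship[1->2]=1 ship[0->1]=1 prod=2 -> [10 4 1 1]
Step 7: demand=3,sold=1 ship[2->3]=1 ship[1->2]=1 ship[0->1]=1 prod=2 -> [11 4 1 1]
Step 8: demand=3,sold=1 ship[2->3]=1 ship[1->2]=1 ship[0->1]=1 prod=2 -> [12 4 1 1]
Step 9: demand=3,sold=1 ship[2->3]=1 ship[1->2]=1 ship[0->1]=1 prod=2 -> [13 4 1 1]
Step 10: demand=3,sold=1 ship[2->3]=1 ship[1->2]=1 ship[0->1]=1 prod=2 -> [14 4 1 1]
Step 11: demand=3,sold=1 ship[2->3]=1 ship[1->2]=1 ship[0->1]=1 prod=2 -> [15 4 1 1]
Step 12: demand=3,sold=1 ship[2->3]=1 ship[1->2]=1 ship[0->1]=1 prod=2 -> [16 4 1 1]
First stockout at step 5

5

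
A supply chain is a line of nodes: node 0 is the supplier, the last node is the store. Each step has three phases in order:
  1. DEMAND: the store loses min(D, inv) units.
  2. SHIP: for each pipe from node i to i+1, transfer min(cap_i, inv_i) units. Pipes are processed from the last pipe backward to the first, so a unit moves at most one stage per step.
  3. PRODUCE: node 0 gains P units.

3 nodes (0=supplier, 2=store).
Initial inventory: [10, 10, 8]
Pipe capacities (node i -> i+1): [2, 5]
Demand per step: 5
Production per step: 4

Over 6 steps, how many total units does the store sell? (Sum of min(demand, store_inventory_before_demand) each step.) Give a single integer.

Answer: 26

Derivation:
Step 1: sold=5 (running total=5) -> [12 7 8]
Step 2: sold=5 (running total=10) -> [14 4 8]
Step 3: sold=5 (running total=15) -> [16 2 7]
Step 4: sold=5 (running total=20) -> [18 2 4]
Step 5: sold=4 (running total=24) -> [20 2 2]
Step 6: sold=2 (running total=26) -> [22 2 2]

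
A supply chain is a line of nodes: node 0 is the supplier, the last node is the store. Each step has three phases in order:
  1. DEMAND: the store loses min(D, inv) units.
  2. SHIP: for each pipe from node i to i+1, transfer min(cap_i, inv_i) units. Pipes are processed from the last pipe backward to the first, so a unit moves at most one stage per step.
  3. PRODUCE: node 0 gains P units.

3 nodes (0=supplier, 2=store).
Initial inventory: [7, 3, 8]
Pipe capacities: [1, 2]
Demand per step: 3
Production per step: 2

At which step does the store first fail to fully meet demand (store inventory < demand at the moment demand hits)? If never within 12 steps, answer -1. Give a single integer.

Step 1: demand=3,sold=3 ship[1->2]=2 ship[0->1]=1 prod=2 -> [8 2 7]
Step 2: demand=3,sold=3 ship[1->2]=2 ship[0->1]=1 prod=2 -> [9 1 6]
Step 3: demand=3,sold=3 ship[1->2]=1 ship[0->1]=1 prod=2 -> [10 1 4]
Step 4: demand=3,sold=3 ship[1->2]=1 ship[0->1]=1 prod=2 -> [11 1 2]
Step 5: demand=3,sold=2 ship[1->2]=1 ship[0->1]=1 prod=2 -> [12 1 1]
Step 6: demand=3,sold=1 ship[1->2]=1 ship[0->1]=1 prod=2 -> [13 1 1]
Step 7: demand=3,sold=1 ship[1->2]=1 ship[0->1]=1 prod=2 -> [14 1 1]
Step 8: demand=3,sold=1 ship[1->2]=1 ship[0->1]=1 prod=2 -> [15 1 1]
Step 9: demand=3,sold=1 ship[1->2]=1 ship[0->1]=1 prod=2 -> [16 1 1]
Step 10: demand=3,sold=1 ship[1->2]=1 ship[0->1]=1 prod=2 -> [17 1 1]
Step 11: demand=3,sold=1 ship[1->2]=1 ship[0->1]=1 prod=2 -> [18 1 1]
Step 12: demand=3,sold=1 ship[1->2]=1 ship[0->1]=1 prod=2 -> [19 1 1]
First stockout at step 5

5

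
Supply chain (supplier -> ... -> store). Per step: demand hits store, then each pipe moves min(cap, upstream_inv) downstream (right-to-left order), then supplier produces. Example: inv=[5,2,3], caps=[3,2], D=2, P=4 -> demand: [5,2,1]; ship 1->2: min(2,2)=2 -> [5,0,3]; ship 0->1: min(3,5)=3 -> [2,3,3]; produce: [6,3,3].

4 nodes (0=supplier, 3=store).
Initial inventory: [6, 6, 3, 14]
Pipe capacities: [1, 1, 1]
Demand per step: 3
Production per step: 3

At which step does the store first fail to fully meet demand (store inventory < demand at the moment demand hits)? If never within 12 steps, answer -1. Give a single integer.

Step 1: demand=3,sold=3 ship[2->3]=1 ship[1->2]=1 ship[0->1]=1 prod=3 -> [8 6 3 12]
Step 2: demand=3,sold=3 ship[2->3]=1 ship[1->2]=1 ship[0->1]=1 prod=3 -> [10 6 3 10]
Step 3: demand=3,sold=3 ship[2->3]=1 ship[1->2]=1 ship[0->1]=1 prod=3 -> [12 6 3 8]
Step 4: demand=3,sold=3 ship[2->3]=1 ship[1->2]=1 ship[0->1]=1 prod=3 -> [14 6 3 6]
Step 5: demand=3,sold=3 ship[2->3]=1 ship[1->2]=1 ship[0->1]=1 prod=3 -> [16 6 3 4]
Step 6: demand=3,sold=3 ship[2->3]=1 ship[1->2]=1 ship[0->1]=1 prod=3 -> [18 6 3 2]
Step 7: demand=3,sold=2 ship[2->3]=1 ship[1->2]=1 ship[0->1]=1 prod=3 -> [20 6 3 1]
Step 8: demand=3,sold=1 ship[2->3]=1 ship[1->2]=1 ship[0->1]=1 prod=3 -> [22 6 3 1]
Step 9: demand=3,sold=1 ship[2->3]=1 ship[1->2]=1 ship[0->1]=1 prod=3 -> [24 6 3 1]
Step 10: demand=3,sold=1 ship[2->3]=1 ship[1->2]=1 ship[0->1]=1 prod=3 -> [26 6 3 1]
Step 11: demand=3,sold=1 ship[2->3]=1 ship[1->2]=1 ship[0->1]=1 prod=3 -> [28 6 3 1]
Step 12: demand=3,sold=1 ship[2->3]=1 ship[1->2]=1 ship[0->1]=1 prod=3 -> [30 6 3 1]
First stockout at step 7

7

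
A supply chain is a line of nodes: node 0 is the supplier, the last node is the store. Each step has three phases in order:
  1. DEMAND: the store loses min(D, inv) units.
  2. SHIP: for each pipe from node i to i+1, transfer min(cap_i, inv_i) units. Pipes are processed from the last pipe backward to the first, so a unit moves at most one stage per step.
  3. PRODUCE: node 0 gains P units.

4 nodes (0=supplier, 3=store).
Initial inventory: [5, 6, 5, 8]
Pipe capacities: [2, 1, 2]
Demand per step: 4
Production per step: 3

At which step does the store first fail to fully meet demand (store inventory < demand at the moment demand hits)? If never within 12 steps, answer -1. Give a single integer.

Step 1: demand=4,sold=4 ship[2->3]=2 ship[1->2]=1 ship[0->1]=2 prod=3 -> [6 7 4 6]
Step 2: demand=4,sold=4 ship[2->3]=2 ship[1->2]=1 ship[0->1]=2 prod=3 -> [7 8 3 4]
Step 3: demand=4,sold=4 ship[2->3]=2 ship[1->2]=1 ship[0->1]=2 prod=3 -> [8 9 2 2]
Step 4: demand=4,sold=2 ship[2->3]=2 ship[1->2]=1 ship[0->1]=2 prod=3 -> [9 10 1 2]
Step 5: demand=4,sold=2 ship[2->3]=1 ship[1->2]=1 ship[0->1]=2 prod=3 -> [10 11 1 1]
Step 6: demand=4,sold=1 ship[2->3]=1 ship[1->2]=1 ship[0->1]=2 prod=3 -> [11 12 1 1]
Step 7: demand=4,sold=1 ship[2->3]=1 ship[1->2]=1 ship[0->1]=2 prod=3 -> [12 13 1 1]
Step 8: demand=4,sold=1 ship[2->3]=1 ship[1->2]=1 ship[0->1]=2 prod=3 -> [13 14 1 1]
Step 9: demand=4,sold=1 ship[2->3]=1 ship[1->2]=1 ship[0->1]=2 prod=3 -> [14 15 1 1]
Step 10: demand=4,sold=1 ship[2->3]=1 ship[1->2]=1 ship[0->1]=2 prod=3 -> [15 16 1 1]
Step 11: demand=4,sold=1 ship[2->3]=1 ship[1->2]=1 ship[0->1]=2 prod=3 -> [16 17 1 1]
Step 12: demand=4,sold=1 ship[2->3]=1 ship[1->2]=1 ship[0->1]=2 prod=3 -> [17 18 1 1]
First stockout at step 4

4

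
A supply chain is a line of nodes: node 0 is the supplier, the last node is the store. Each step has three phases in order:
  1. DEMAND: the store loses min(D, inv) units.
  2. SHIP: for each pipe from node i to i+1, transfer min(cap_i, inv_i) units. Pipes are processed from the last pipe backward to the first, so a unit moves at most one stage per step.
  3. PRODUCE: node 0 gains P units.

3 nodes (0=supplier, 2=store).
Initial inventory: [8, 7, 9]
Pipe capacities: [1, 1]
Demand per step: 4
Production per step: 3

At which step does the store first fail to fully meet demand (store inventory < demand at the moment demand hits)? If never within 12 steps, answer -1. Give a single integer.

Step 1: demand=4,sold=4 ship[1->2]=1 ship[0->1]=1 prod=3 -> [10 7 6]
Step 2: demand=4,sold=4 ship[1->2]=1 ship[0->1]=1 prod=3 -> [12 7 3]
Step 3: demand=4,sold=3 ship[1->2]=1 ship[0->1]=1 prod=3 -> [14 7 1]
Step 4: demand=4,sold=1 ship[1->2]=1 ship[0->1]=1 prod=3 -> [16 7 1]
Step 5: demand=4,sold=1 ship[1->2]=1 ship[0->1]=1 prod=3 -> [18 7 1]
Step 6: demand=4,sold=1 ship[1->2]=1 ship[0->1]=1 prod=3 -> [20 7 1]
Step 7: demand=4,sold=1 ship[1->2]=1 ship[0->1]=1 prod=3 -> [22 7 1]
Step 8: demand=4,sold=1 ship[1->2]=1 ship[0->1]=1 prod=3 -> [24 7 1]
Step 9: demand=4,sold=1 ship[1->2]=1 ship[0->1]=1 prod=3 -> [26 7 1]
Step 10: demand=4,sold=1 ship[1->2]=1 ship[0->1]=1 prod=3 -> [28 7 1]
Step 11: demand=4,sold=1 ship[1->2]=1 ship[0->1]=1 prod=3 -> [30 7 1]
Step 12: demand=4,sold=1 ship[1->2]=1 ship[0->1]=1 prod=3 -> [32 7 1]
First stockout at step 3

3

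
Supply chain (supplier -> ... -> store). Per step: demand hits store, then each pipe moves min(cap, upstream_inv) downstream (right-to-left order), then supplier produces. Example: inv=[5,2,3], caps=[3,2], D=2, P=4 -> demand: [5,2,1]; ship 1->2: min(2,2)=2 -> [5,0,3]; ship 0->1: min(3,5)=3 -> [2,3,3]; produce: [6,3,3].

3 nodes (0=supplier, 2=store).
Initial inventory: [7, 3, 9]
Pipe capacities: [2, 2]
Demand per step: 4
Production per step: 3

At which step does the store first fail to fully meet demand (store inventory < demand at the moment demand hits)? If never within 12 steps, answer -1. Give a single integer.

Step 1: demand=4,sold=4 ship[1->2]=2 ship[0->1]=2 prod=3 -> [8 3 7]
Step 2: demand=4,sold=4 ship[1->2]=2 ship[0->1]=2 prod=3 -> [9 3 5]
Step 3: demand=4,sold=4 ship[1->2]=2 ship[0->1]=2 prod=3 -> [10 3 3]
Step 4: demand=4,sold=3 ship[1->2]=2 ship[0->1]=2 prod=3 -> [11 3 2]
Step 5: demand=4,sold=2 ship[1->2]=2 ship[0->1]=2 prod=3 -> [12 3 2]
Step 6: demand=4,sold=2 ship[1->2]=2 ship[0->1]=2 prod=3 -> [13 3 2]
Step 7: demand=4,sold=2 ship[1->2]=2 ship[0->1]=2 prod=3 -> [14 3 2]
Step 8: demand=4,sold=2 ship[1->2]=2 ship[0->1]=2 prod=3 -> [15 3 2]
Step 9: demand=4,sold=2 ship[1->2]=2 ship[0->1]=2 prod=3 -> [16 3 2]
Step 10: demand=4,sold=2 ship[1->2]=2 ship[0->1]=2 prod=3 -> [17 3 2]
Step 11: demand=4,sold=2 ship[1->2]=2 ship[0->1]=2 prod=3 -> [18 3 2]
Step 12: demand=4,sold=2 ship[1->2]=2 ship[0->1]=2 prod=3 -> [19 3 2]
First stockout at step 4

4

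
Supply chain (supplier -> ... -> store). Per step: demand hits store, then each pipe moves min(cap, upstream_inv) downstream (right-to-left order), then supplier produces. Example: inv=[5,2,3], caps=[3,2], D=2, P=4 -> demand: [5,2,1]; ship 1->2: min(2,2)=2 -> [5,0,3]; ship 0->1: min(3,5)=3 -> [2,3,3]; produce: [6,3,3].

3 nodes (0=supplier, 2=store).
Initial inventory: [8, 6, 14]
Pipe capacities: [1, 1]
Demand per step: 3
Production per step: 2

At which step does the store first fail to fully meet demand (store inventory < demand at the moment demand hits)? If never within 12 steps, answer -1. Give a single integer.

Step 1: demand=3,sold=3 ship[1->2]=1 ship[0->1]=1 prod=2 -> [9 6 12]
Step 2: demand=3,sold=3 ship[1->2]=1 ship[0->1]=1 prod=2 -> [10 6 10]
Step 3: demand=3,sold=3 ship[1->2]=1 ship[0->1]=1 prod=2 -> [11 6 8]
Step 4: demand=3,sold=3 ship[1->2]=1 ship[0->1]=1 prod=2 -> [12 6 6]
Step 5: demand=3,sold=3 ship[1->2]=1 ship[0->1]=1 prod=2 -> [13 6 4]
Step 6: demand=3,sold=3 ship[1->2]=1 ship[0->1]=1 prod=2 -> [14 6 2]
Step 7: demand=3,sold=2 ship[1->2]=1 ship[0->1]=1 prod=2 -> [15 6 1]
Step 8: demand=3,sold=1 ship[1->2]=1 ship[0->1]=1 prod=2 -> [16 6 1]
Step 9: demand=3,sold=1 ship[1->2]=1 ship[0->1]=1 prod=2 -> [17 6 1]
Step 10: demand=3,sold=1 ship[1->2]=1 ship[0->1]=1 prod=2 -> [18 6 1]
Step 11: demand=3,sold=1 ship[1->2]=1 ship[0->1]=1 prod=2 -> [19 6 1]
Step 12: demand=3,sold=1 ship[1->2]=1 ship[0->1]=1 prod=2 -> [20 6 1]
First stockout at step 7

7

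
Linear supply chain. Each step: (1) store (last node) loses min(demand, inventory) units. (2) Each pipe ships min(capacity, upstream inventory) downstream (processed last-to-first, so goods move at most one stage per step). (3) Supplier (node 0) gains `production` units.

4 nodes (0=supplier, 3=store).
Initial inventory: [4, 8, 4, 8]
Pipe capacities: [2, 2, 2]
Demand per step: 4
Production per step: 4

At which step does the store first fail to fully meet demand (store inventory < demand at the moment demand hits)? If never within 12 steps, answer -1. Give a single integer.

Step 1: demand=4,sold=4 ship[2->3]=2 ship[1->2]=2 ship[0->1]=2 prod=4 -> [6 8 4 6]
Step 2: demand=4,sold=4 ship[2->3]=2 ship[1->2]=2 ship[0->1]=2 prod=4 -> [8 8 4 4]
Step 3: demand=4,sold=4 ship[2->3]=2 ship[1->2]=2 ship[0->1]=2 prod=4 -> [10 8 4 2]
Step 4: demand=4,sold=2 ship[2->3]=2 ship[1->2]=2 ship[0->1]=2 prod=4 -> [12 8 4 2]
Step 5: demand=4,sold=2 ship[2->3]=2 ship[1->2]=2 ship[0->1]=2 prod=4 -> [14 8 4 2]
Step 6: demand=4,sold=2 ship[2->3]=2 ship[1->2]=2 ship[0->1]=2 prod=4 -> [16 8 4 2]
Step 7: demand=4,sold=2 ship[2->3]=2 ship[1->2]=2 ship[0->1]=2 prod=4 -> [18 8 4 2]
Step 8: demand=4,sold=2 ship[2->3]=2 ship[1->2]=2 ship[0->1]=2 prod=4 -> [20 8 4 2]
Step 9: demand=4,sold=2 ship[2->3]=2 ship[1->2]=2 ship[0->1]=2 prod=4 -> [22 8 4 2]
Step 10: demand=4,sold=2 ship[2->3]=2 ship[1->2]=2 ship[0->1]=2 prod=4 -> [24 8 4 2]
Step 11: demand=4,sold=2 ship[2->3]=2 ship[1->2]=2 ship[0->1]=2 prod=4 -> [26 8 4 2]
Step 12: demand=4,sold=2 ship[2->3]=2 ship[1->2]=2 ship[0->1]=2 prod=4 -> [28 8 4 2]
First stockout at step 4

4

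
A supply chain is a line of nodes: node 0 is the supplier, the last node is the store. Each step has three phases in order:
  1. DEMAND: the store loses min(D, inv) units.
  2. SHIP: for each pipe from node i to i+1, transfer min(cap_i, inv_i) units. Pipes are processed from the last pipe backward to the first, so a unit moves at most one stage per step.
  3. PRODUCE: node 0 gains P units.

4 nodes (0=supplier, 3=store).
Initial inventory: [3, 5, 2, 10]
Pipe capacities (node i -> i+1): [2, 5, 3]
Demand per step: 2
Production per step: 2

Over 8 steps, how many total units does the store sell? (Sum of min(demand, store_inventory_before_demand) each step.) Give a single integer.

Step 1: sold=2 (running total=2) -> [3 2 5 10]
Step 2: sold=2 (running total=4) -> [3 2 4 11]
Step 3: sold=2 (running total=6) -> [3 2 3 12]
Step 4: sold=2 (running total=8) -> [3 2 2 13]
Step 5: sold=2 (running total=10) -> [3 2 2 13]
Step 6: sold=2 (running total=12) -> [3 2 2 13]
Step 7: sold=2 (running total=14) -> [3 2 2 13]
Step 8: sold=2 (running total=16) -> [3 2 2 13]

Answer: 16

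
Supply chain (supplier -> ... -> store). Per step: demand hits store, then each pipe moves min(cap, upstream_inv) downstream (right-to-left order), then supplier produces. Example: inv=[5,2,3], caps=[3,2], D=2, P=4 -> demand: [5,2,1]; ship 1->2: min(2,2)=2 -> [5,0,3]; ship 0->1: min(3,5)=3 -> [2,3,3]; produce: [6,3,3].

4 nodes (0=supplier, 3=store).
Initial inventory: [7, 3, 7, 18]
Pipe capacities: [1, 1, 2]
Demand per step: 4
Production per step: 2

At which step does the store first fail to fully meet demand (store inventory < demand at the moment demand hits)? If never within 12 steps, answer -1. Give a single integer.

Step 1: demand=4,sold=4 ship[2->3]=2 ship[1->2]=1 ship[0->1]=1 prod=2 -> [8 3 6 16]
Step 2: demand=4,sold=4 ship[2->3]=2 ship[1->2]=1 ship[0->1]=1 prod=2 -> [9 3 5 14]
Step 3: demand=4,sold=4 ship[2->3]=2 ship[1->2]=1 ship[0->1]=1 prod=2 -> [10 3 4 12]
Step 4: demand=4,sold=4 ship[2->3]=2 ship[1->2]=1 ship[0->1]=1 prod=2 -> [11 3 3 10]
Step 5: demand=4,sold=4 ship[2->3]=2 ship[1->2]=1 ship[0->1]=1 prod=2 -> [12 3 2 8]
Step 6: demand=4,sold=4 ship[2->3]=2 ship[1->2]=1 ship[0->1]=1 prod=2 -> [13 3 1 6]
Step 7: demand=4,sold=4 ship[2->3]=1 ship[1->2]=1 ship[0->1]=1 prod=2 -> [14 3 1 3]
Step 8: demand=4,sold=3 ship[2->3]=1 ship[1->2]=1 ship[0->1]=1 prod=2 -> [15 3 1 1]
Step 9: demand=4,sold=1 ship[2->3]=1 ship[1->2]=1 ship[0->1]=1 prod=2 -> [16 3 1 1]
Step 10: demand=4,sold=1 ship[2->3]=1 ship[1->2]=1 ship[0->1]=1 prod=2 -> [17 3 1 1]
Step 11: demand=4,sold=1 ship[2->3]=1 ship[1->2]=1 ship[0->1]=1 prod=2 -> [18 3 1 1]
Step 12: demand=4,sold=1 ship[2->3]=1 ship[1->2]=1 ship[0->1]=1 prod=2 -> [19 3 1 1]
First stockout at step 8

8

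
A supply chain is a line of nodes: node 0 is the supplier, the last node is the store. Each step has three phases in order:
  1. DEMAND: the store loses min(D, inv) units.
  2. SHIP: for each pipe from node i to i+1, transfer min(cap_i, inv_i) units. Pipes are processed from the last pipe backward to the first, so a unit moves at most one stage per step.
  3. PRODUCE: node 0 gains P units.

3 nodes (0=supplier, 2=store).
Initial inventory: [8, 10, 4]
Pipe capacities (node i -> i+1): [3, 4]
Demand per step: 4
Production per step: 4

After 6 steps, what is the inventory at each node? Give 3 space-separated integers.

Step 1: demand=4,sold=4 ship[1->2]=4 ship[0->1]=3 prod=4 -> inv=[9 9 4]
Step 2: demand=4,sold=4 ship[1->2]=4 ship[0->1]=3 prod=4 -> inv=[10 8 4]
Step 3: demand=4,sold=4 ship[1->2]=4 ship[0->1]=3 prod=4 -> inv=[11 7 4]
Step 4: demand=4,sold=4 ship[1->2]=4 ship[0->1]=3 prod=4 -> inv=[12 6 4]
Step 5: demand=4,sold=4 ship[1->2]=4 ship[0->1]=3 prod=4 -> inv=[13 5 4]
Step 6: demand=4,sold=4 ship[1->2]=4 ship[0->1]=3 prod=4 -> inv=[14 4 4]

14 4 4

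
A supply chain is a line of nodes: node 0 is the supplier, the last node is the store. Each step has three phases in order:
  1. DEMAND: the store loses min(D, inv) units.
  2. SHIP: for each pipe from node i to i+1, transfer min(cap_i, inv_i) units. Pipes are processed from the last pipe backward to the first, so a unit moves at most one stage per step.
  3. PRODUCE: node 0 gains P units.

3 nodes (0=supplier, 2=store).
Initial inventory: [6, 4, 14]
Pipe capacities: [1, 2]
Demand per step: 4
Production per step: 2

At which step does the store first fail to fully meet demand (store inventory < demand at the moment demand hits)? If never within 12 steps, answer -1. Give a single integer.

Step 1: demand=4,sold=4 ship[1->2]=2 ship[0->1]=1 prod=2 -> [7 3 12]
Step 2: demand=4,sold=4 ship[1->2]=2 ship[0->1]=1 prod=2 -> [8 2 10]
Step 3: demand=4,sold=4 ship[1->2]=2 ship[0->1]=1 prod=2 -> [9 1 8]
Step 4: demand=4,sold=4 ship[1->2]=1 ship[0->1]=1 prod=2 -> [10 1 5]
Step 5: demand=4,sold=4 ship[1->2]=1 ship[0->1]=1 prod=2 -> [11 1 2]
Step 6: demand=4,sold=2 ship[1->2]=1 ship[0->1]=1 prod=2 -> [12 1 1]
Step 7: demand=4,sold=1 ship[1->2]=1 ship[0->1]=1 prod=2 -> [13 1 1]
Step 8: demand=4,sold=1 ship[1->2]=1 ship[0->1]=1 prod=2 -> [14 1 1]
Step 9: demand=4,sold=1 ship[1->2]=1 ship[0->1]=1 prod=2 -> [15 1 1]
Step 10: demand=4,sold=1 ship[1->2]=1 ship[0->1]=1 prod=2 -> [16 1 1]
Step 11: demand=4,sold=1 ship[1->2]=1 ship[0->1]=1 prod=2 -> [17 1 1]
Step 12: demand=4,sold=1 ship[1->2]=1 ship[0->1]=1 prod=2 -> [18 1 1]
First stockout at step 6

6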